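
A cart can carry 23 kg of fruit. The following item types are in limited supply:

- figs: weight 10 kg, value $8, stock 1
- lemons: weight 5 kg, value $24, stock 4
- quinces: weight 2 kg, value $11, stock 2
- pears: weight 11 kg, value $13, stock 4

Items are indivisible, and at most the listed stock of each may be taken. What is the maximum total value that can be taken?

$107

Best selections within weight 23 and stock limits:
- 4×lemons + 1×quinces: weight 22, value 107
- 4×lemons: weight 20, value 96
- 3×lemons + 2×quinces: weight 19, value 94
- 3×lemons + 1×quinces: weight 17, value 83
Best: $107.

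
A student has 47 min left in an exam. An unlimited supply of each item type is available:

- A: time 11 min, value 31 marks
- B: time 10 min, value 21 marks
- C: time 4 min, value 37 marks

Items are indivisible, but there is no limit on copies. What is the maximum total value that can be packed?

407 marks

Best value-per-unit is C at 37/4, and filling with it alone uses time 11×4=44. No mix of the others beats 11×37 = 407.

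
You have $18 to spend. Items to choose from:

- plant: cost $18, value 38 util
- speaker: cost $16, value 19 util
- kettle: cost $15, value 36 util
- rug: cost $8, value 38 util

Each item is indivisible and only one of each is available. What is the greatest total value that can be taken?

38 util

This is a 0/1 knapsack; check combinations near the capacity.
- rug: cost 8, value 38
- plant: cost 18, value 38
- kettle: cost 15, value 36
- speaker: cost 16, value 19
Best: 38 util.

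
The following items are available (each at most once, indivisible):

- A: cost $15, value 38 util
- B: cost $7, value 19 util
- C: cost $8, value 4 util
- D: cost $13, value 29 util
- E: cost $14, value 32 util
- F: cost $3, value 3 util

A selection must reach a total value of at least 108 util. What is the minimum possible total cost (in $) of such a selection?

Subsets with value ≥ 108, sorted by total cost:
- A+B+D+E: cost 49, value 118
- A+B+D+E+F: cost 52, value 121
Minimum cost: 49 $.

49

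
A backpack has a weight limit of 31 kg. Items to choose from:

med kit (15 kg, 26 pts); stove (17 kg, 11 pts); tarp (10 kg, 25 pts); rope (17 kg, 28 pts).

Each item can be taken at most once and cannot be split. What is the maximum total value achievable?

53 pts

Check high-value combinations within 31 kg:
- tarp+rope: weight 10+17=27, value 25+28=53
- med kit+tarp: weight 15+10=25, value 26+25=51
- stove+tarp: weight 17+10=27, value 11+25=36
Best: 53 pts.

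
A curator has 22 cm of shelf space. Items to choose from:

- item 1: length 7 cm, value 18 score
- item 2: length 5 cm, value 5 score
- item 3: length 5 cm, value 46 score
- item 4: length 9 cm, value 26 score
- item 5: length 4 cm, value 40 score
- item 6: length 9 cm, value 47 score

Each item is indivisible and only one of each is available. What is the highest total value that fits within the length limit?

This is a 0/1 knapsack; check combinations near the capacity.
- item 3+item 5+item 6: length 5+4+9=18, value 46+40+47=133
- item 4+item 5+item 6: length 9+4+9=22, value 26+40+47=113
- item 3+item 4+item 5: length 5+9+4=18, value 46+26+40=112
- item 1+item 3+item 6: length 7+5+9=21, value 18+46+47=111
Best: 133 score.

133 score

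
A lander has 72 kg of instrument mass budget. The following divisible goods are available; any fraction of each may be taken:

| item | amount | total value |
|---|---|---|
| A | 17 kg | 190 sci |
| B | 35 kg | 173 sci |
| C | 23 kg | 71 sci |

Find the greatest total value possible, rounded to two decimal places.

424.74

Take in order of value per unit:
- A (190/17 per unit): all 17 → value 190, running total 190.00
- B (173/35 per unit): all 35 → value 173, running total 363.00
- C (71/23 per unit): 20 of 23 → value 20×71/23 = 61.7391, running total 424.74
Total 424.74.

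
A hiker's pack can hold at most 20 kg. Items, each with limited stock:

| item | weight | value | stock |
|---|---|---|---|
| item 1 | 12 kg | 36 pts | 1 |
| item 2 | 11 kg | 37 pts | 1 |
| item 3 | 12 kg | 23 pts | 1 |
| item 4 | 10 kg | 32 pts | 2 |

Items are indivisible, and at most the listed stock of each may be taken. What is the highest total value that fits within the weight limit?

Top feasible selections:
- 2×item 4: weight 20, value 64
- 1×item 2: weight 11, value 37
- 1×item 1: weight 12, value 36
- 1×item 4: weight 10, value 32
Best: 64 pts.

64 pts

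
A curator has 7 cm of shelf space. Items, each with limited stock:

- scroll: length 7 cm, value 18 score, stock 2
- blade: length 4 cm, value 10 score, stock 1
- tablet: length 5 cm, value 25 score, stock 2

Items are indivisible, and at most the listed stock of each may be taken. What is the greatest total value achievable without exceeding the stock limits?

25 score

Top feasible selections:
- 1×tablet: length 5, value 25
- 1×scroll: length 7, value 18
- 1×blade: length 4, value 10
Best: 25 score.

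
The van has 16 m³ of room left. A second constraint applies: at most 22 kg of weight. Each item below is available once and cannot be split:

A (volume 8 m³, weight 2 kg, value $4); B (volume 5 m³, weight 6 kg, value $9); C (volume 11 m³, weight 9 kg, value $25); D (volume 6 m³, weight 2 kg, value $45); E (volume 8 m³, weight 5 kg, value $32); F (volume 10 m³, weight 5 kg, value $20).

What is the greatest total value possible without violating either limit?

Feasible sets respecting both limits:
- D+E: volume 14, weight 7, value 77
- D+F: volume 16, weight 7, value 65
- B+D: volume 11, weight 8, value 54
Best: $77.

$77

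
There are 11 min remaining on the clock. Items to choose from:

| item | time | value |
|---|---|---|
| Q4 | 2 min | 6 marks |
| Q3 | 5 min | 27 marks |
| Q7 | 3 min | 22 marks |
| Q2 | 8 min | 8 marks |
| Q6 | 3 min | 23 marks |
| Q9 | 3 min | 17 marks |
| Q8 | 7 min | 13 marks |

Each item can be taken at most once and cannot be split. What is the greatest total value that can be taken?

This is a 0/1 knapsack; check combinations near the capacity.
- Q3+Q7+Q6: time 5+3+3=11, value 27+22+23=72
- Q4+Q7+Q6+Q9: time 2+3+3+3=11, value 6+22+23+17=68
- Q3+Q6+Q9: time 5+3+3=11, value 27+23+17=67
- Q3+Q7+Q9: time 5+3+3=11, value 27+22+17=66
- Q7+Q6+Q9: time 3+3+3=9, value 22+23+17=62
Best: 72 marks.

72 marks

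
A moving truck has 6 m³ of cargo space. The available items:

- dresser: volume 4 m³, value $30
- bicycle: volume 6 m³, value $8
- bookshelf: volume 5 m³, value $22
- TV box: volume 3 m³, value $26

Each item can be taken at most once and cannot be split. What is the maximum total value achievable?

Check high-value combinations within 6 m³:
- dresser: volume 4, value 30
- TV box: volume 3, value 26
- bookshelf: volume 5, value 22
Best: $30.

$30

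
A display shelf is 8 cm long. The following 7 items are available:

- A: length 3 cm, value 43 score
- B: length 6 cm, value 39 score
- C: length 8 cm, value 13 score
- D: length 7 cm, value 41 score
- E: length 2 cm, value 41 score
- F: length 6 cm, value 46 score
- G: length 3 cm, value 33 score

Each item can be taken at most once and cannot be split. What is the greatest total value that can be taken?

Check high-value combinations within 8 cm:
- A+E+G: length 3+2+3=8, value 43+41+33=117
- E+F: length 2+6=8, value 41+46=87
- A+E: length 3+2=5, value 43+41=84
Best: 117 score.

117 score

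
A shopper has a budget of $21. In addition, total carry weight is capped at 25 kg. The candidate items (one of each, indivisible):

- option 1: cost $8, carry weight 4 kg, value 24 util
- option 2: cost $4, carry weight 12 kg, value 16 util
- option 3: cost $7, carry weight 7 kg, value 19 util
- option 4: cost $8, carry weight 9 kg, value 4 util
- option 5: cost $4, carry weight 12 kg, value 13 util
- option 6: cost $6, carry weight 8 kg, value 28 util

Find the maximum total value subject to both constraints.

Feasible sets respecting both limits:
- option 1+option 3+option 6: cost 21, carry weight 19, value 71
- option 1+option 2+option 6: cost 18, carry weight 24, value 68
- option 1+option 5+option 6: cost 18, carry weight 24, value 65
- option 1+option 2+option 3: cost 19, carry weight 23, value 59
Best: 71 util.

71 util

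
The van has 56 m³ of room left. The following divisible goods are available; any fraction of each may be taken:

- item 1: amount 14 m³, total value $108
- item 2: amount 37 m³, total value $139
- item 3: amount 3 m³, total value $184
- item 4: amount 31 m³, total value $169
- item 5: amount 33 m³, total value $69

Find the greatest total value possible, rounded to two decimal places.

491.05

Take in order of value per unit:
- item 3 (184/3 per unit): all 3 → value 184, running total 184.00
- item 1 (108/14 per unit): all 14 → value 108, running total 292.00
- item 4 (169/31 per unit): all 31 → value 169, running total 461.00
- item 2 (139/37 per unit): 8 of 37 → value 8×139/37 = 30.0541, running total 491.05
Total 491.05.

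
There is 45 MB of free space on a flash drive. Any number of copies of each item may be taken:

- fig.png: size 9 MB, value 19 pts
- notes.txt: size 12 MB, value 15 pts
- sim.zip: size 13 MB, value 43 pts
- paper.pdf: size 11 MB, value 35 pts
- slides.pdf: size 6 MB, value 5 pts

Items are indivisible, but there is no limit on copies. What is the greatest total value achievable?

Best value-per-unit is sim.zip at 43/13; filling with it alone gives 3×43 = 129.
Optimal mix: 4×paper.pdf → size 44, value 140.

140 pts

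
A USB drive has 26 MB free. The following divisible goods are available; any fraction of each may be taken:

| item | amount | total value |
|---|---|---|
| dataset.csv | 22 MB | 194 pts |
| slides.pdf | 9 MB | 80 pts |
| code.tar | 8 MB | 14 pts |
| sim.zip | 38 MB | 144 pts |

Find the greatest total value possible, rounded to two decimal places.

229.91

Take in order of value per unit:
- slides.pdf (80/9 per unit): all 9 → value 80, running total 80.00
- dataset.csv (194/22 per unit): 17 of 22 → value 17×194/22 = 149.9091, running total 229.91
Total 229.91.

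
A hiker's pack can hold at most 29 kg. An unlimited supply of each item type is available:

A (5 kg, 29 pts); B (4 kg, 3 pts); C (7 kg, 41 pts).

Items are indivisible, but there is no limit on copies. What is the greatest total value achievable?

169 pts

Best value-per-unit is C at 41/7; filling with it alone gives 4×41 = 164.
Optimal mix: 3×A + 2×C → weight 29, value 169.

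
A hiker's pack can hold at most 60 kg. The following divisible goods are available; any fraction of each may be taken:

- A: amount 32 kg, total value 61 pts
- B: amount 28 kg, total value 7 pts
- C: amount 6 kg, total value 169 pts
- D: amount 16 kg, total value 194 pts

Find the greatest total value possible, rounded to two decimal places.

425.50

Take in order of value per unit:
- C (169/6 per unit): all 6 → value 169, running total 169.00
- D (194/16 per unit): all 16 → value 194, running total 363.00
- A (61/32 per unit): all 32 → value 61, running total 424.00
- B (7/28 per unit): 6 of 28 → value 6×7/28 = 1.5000, running total 425.50
Total 425.50.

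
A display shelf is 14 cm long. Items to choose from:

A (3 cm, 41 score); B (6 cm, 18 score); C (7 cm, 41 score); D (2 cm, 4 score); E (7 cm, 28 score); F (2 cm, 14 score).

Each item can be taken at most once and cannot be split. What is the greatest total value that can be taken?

100 score

Check high-value combinations within 14 cm:
- A+C+D+F: length 3+7+2+2=14, value 41+41+4+14=100
- A+C+F: length 3+7+2=12, value 41+41+14=96
- A+D+E+F: length 3+2+7+2=14, value 41+4+28+14=87
Best: 100 score.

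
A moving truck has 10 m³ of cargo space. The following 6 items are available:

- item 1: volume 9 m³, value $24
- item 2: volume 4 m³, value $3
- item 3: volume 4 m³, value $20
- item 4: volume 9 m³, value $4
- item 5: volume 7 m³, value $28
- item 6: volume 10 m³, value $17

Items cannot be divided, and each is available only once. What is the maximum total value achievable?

This is a 0/1 knapsack; check combinations near the capacity.
- item 5: volume 7, value 28
- item 1: volume 9, value 24
- item 2+item 3: volume 4+4=8, value 3+20=23
- item 3: volume 4, value 20
- item 6: volume 10, value 17
Best: $28.

$28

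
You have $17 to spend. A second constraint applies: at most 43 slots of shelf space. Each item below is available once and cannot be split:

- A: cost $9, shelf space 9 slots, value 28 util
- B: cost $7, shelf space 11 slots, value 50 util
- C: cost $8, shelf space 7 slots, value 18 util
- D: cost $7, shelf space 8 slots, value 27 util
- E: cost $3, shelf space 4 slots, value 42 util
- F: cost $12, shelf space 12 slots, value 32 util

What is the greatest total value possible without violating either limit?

Feasible sets respecting both limits:
- B+D+E: cost 17, shelf space 23, value 119
- B+E: cost 10, shelf space 15, value 92
- A+B: cost 16, shelf space 20, value 78
Best: 119 util.

119 util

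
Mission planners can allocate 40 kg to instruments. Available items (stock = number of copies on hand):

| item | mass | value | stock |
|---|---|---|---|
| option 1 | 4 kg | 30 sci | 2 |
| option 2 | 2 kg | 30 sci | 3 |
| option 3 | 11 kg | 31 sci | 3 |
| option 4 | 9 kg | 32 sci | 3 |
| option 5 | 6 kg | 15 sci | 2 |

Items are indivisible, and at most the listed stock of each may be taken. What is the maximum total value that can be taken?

Top feasible selections:
- 2×option 1 + 3×option 2 + 2×option 4 + 1×option 5: mass 38, value 229
- 2×option 1 + 3×option 2 + 1×option 3 + 1×option 4 + 1×option 5: mass 40, value 228
- 1×option 1 + 3×option 2 + 3×option 4: mass 37, value 216
Best: 229 sci.

229 sci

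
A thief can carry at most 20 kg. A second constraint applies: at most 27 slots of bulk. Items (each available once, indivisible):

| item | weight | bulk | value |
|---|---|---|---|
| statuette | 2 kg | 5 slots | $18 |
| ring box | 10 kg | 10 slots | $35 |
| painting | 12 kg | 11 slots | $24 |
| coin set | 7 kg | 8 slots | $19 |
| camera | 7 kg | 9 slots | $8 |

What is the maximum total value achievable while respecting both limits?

Feasible sets respecting both limits:
- statuette+ring box+coin set: weight 19, bulk 23, value 72
- statuette+ring box+camera: weight 19, bulk 24, value 61
- ring box+coin set: weight 17, bulk 18, value 54
Best: $72.

$72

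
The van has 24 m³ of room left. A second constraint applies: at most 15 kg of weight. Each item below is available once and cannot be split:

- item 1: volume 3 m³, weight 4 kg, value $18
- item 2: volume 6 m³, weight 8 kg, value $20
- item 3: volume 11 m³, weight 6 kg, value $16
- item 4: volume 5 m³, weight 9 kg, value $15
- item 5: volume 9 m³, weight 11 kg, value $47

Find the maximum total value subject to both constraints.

Feasible sets respecting both limits:
- item 1+item 5: volume 12, weight 15, value 65
- item 5: volume 9, weight 11, value 47
- item 1+item 2: volume 9, weight 12, value 38
Best: $65.

$65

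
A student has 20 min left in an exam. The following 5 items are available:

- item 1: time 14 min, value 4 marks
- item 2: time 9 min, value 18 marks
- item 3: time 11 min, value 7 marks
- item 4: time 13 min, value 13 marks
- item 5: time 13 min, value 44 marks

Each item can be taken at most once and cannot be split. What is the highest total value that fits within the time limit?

Check high-value combinations within 20 min:
- item 5: time 13, value 44
- item 2+item 3: time 9+11=20, value 18+7=25
- item 2: time 9, value 18
- item 4: time 13, value 13
Best: 44 marks.

44 marks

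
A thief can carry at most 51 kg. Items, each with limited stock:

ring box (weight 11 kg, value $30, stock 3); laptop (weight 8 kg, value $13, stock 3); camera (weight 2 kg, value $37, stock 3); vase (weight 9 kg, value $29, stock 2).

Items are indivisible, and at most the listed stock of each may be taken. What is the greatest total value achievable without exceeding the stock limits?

$230

Top feasible selections:
- 3×ring box + 3×camera + 1×vase: weight 48, value 230
- 2×ring box + 3×camera + 2×vase: weight 46, value 229
- 1×ring box + 2×laptop + 3×camera + 2×vase: weight 51, value 225
Best: $230.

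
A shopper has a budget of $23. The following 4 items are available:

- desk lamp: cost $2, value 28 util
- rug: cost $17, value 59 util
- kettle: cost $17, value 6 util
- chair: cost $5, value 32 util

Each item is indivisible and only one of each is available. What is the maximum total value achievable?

This is a 0/1 knapsack; check combinations near the capacity.
- rug+chair: cost 17+5=22, value 59+32=91
- desk lamp+rug: cost 2+17=19, value 28+59=87
- desk lamp+chair: cost 2+5=7, value 28+32=60
- rug: cost 17, value 59
Best: 91 util.

91 util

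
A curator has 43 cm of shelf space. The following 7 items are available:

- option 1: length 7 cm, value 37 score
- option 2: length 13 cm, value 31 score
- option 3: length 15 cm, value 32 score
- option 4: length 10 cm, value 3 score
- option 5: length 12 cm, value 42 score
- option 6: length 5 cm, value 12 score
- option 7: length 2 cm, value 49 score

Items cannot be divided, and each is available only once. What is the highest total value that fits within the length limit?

172 score

Check high-value combinations within 43 cm:
- option 1+option 3+option 5+option 6+option 7: length 7+15+12+5+2=41, value 37+32+42+12+49=172
- option 1+option 2+option 5+option 6+option 7: length 7+13+12+5+2=39, value 37+31+42+12+49=171
- option 1+option 2+option 3+option 6+option 7: length 7+13+15+5+2=42, value 37+31+32+12+49=161
Best: 172 score.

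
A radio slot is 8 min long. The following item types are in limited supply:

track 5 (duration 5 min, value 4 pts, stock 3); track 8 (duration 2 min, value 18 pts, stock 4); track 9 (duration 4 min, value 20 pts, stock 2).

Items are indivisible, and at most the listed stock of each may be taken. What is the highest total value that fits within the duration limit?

Top feasible selections:
- 4×track 8: duration 8, value 72
- 2×track 8 + 1×track 9: duration 8, value 56
- 3×track 8: duration 6, value 54
Best: 72 pts.

72 pts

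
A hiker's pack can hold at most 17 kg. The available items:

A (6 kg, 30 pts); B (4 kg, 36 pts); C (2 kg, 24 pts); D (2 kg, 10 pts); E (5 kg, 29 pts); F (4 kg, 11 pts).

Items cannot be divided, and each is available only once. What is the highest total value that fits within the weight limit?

This is a 0/1 knapsack; check combinations near the capacity.
- A+B+C+E: weight 6+4+2+5=17, value 30+36+24+29=119
- B+C+D+E+F: weight 4+2+2+5+4=17, value 36+24+10+29+11=110
- A+B+D+E: weight 6+4+2+5=17, value 30+36+10+29=105
- A+B+C+F: weight 6+4+2+4=16, value 30+36+24+11=101
Best: 119 pts.

119 pts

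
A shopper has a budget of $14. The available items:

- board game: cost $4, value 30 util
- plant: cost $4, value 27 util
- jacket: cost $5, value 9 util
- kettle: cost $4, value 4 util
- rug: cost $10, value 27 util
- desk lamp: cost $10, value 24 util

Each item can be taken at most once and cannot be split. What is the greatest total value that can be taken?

66 util

This is a 0/1 knapsack; check combinations near the capacity.
- board game+plant+jacket: cost 4+4+5=13, value 30+27+9=66
- board game+plant+kettle: cost 4+4+4=12, value 30+27+4=61
- board game+plant: cost 4+4=8, value 30+27=57
- board game+rug: cost 4+10=14, value 30+27=57
- plant+rug: cost 4+10=14, value 27+27=54
Best: 66 util.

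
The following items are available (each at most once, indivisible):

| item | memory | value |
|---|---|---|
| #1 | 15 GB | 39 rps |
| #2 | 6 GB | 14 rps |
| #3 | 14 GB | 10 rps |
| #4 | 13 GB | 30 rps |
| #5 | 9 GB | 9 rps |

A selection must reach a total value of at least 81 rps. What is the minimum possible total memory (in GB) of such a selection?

34

Subsets with value ≥ 81, sorted by total memory:
- #1+#2+#4: memory 34, value 83
- #1+#2+#4+#5: memory 43, value 92
Minimum memory: 34 GB.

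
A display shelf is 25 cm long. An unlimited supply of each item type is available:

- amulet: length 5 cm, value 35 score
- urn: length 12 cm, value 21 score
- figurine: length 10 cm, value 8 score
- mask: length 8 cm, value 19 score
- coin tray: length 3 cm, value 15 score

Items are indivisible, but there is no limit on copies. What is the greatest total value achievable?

175 score

Best value-per-unit is amulet at 35/5, and filling with it alone uses length 5×5=25. No mix of the others beats 5×35 = 175.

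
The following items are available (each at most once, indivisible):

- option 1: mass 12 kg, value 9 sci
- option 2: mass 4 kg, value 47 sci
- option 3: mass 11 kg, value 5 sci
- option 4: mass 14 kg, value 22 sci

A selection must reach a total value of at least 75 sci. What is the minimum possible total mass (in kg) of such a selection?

30

Subsets with value ≥ 75, sorted by total mass:
- option 1+option 2+option 4: mass 30, value 78
- option 1+option 2+option 3+option 4: mass 41, value 83
Minimum mass: 30 kg.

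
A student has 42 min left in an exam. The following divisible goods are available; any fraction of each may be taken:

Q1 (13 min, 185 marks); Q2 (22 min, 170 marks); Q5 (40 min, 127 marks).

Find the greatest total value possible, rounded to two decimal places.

Take in order of value per unit:
- Q1 (185/13 per unit): all 13 → value 185, running total 185.00
- Q2 (170/22 per unit): all 22 → value 170, running total 355.00
- Q5 (127/40 per unit): 7 of 40 → value 7×127/40 = 22.2250, running total 377.23
Total 377.23.

377.23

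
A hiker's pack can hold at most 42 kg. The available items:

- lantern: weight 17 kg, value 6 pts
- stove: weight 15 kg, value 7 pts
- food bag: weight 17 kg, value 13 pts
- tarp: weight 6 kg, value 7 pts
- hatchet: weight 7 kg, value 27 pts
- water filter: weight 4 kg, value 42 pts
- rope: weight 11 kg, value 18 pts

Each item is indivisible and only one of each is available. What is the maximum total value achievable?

100 pts

Check high-value combinations within 42 kg:
- food bag+hatchet+water filter+rope: weight 17+7+4+11=39, value 13+27+42+18=100
- tarp+hatchet+water filter+rope: weight 6+7+4+11=28, value 7+27+42+18=94
- stove+hatchet+water filter+rope: weight 15+7+4+11=37, value 7+27+42+18=94
- lantern+hatchet+water filter+rope: weight 17+7+4+11=39, value 6+27+42+18=93
Best: 100 pts.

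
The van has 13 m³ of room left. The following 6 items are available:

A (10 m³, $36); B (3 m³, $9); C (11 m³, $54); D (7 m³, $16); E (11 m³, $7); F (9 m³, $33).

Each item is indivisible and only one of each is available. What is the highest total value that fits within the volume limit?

$54

This is a 0/1 knapsack; check combinations near the capacity.
- C: volume 11, value 54
- A+B: volume 10+3=13, value 36+9=45
- B+F: volume 3+9=12, value 9+33=42
- A: volume 10, value 36
Best: $54.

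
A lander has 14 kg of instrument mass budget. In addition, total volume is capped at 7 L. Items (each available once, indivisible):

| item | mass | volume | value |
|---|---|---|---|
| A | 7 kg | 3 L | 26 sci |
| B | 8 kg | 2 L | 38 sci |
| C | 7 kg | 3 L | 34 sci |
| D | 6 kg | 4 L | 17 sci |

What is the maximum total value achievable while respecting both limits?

60 sci

Feasible sets respecting both limits:
- A+C: mass 14, volume 6, value 60
- B+D: mass 14, volume 6, value 55
- C+D: mass 13, volume 7, value 51
- A+D: mass 13, volume 7, value 43
Best: 60 sci.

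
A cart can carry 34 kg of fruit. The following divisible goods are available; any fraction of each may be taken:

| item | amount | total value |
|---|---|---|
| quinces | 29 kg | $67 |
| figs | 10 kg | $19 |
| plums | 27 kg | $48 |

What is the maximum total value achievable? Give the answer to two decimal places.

76.50

Take in order of value per unit:
- quinces (67/29 per unit): all 29 → value 67, running total 67.00
- figs (19/10 per unit): 5 of 10 → value 5×19/10 = 9.5000, running total 76.50
Total 76.50.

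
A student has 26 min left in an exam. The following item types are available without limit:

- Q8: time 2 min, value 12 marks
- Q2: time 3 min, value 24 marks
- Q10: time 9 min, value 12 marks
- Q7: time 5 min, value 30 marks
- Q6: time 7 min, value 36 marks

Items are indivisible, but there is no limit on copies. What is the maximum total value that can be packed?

204 marks

Best value-per-unit is Q2 at 24/3; filling with it alone gives 8×24 = 192.
Optimal mix: 1×Q8 + 8×Q2 → time 26, value 204.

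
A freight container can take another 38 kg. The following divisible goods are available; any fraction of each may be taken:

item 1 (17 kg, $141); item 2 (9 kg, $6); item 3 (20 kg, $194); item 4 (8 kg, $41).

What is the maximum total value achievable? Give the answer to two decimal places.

Take in order of value per unit:
- item 3 (194/20 per unit): all 20 → value 194, running total 194.00
- item 1 (141/17 per unit): all 17 → value 141, running total 335.00
- item 4 (41/8 per unit): 1 of 8 → value 1×41/8 = 5.1250, running total 340.13
Total 340.13.

340.13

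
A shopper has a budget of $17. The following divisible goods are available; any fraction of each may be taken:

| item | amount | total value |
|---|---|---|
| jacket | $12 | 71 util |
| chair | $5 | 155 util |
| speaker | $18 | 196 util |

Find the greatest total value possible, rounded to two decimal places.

285.67

Take in order of value per unit:
- chair (155/5 per unit): all 5 → value 155, running total 155.00
- speaker (196/18 per unit): 12 of 18 → value 12×196/18 = 130.6667, running total 285.67
Total 285.67.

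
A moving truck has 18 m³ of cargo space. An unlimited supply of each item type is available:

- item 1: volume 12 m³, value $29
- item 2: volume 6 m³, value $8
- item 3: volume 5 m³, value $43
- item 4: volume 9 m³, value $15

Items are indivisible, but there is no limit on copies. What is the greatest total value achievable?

$129

Best value-per-unit is item 3 at 43/5, and filling with it alone uses volume 3×5=15. No mix of the others beats 3×43 = 129.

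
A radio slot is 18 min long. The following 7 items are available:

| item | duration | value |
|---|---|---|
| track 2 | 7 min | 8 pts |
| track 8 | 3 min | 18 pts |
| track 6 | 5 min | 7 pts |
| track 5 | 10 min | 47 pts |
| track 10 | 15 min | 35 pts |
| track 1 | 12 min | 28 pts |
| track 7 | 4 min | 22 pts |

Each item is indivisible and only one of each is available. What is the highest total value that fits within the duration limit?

87 pts

Check high-value combinations within 18 min:
- track 8+track 5+track 7: duration 3+10+4=17, value 18+47+22=87
- track 8+track 6+track 5: duration 3+5+10=18, value 18+7+47=72
- track 5+track 7: duration 10+4=14, value 47+22=69
- track 8+track 5: duration 3+10=13, value 18+47=65
Best: 87 pts.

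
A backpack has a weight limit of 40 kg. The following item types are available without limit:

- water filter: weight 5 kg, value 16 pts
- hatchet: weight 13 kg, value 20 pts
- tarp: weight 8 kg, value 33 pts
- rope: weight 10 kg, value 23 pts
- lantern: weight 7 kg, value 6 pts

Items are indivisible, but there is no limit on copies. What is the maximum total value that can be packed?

Best value-per-unit is tarp at 33/8, and filling with it alone uses weight 5×8=40. No mix of the others beats 5×33 = 165.

165 pts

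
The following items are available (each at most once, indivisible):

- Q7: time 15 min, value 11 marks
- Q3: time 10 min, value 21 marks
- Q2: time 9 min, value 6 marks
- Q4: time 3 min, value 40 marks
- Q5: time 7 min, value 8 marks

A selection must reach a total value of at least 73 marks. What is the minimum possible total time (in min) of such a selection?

Subsets with value ≥ 73, sorted by total time:
- Q3+Q2+Q4+Q5: time 29, value 75
- Q7+Q3+Q4+Q5: time 35, value 80
Minimum time: 29 min.

29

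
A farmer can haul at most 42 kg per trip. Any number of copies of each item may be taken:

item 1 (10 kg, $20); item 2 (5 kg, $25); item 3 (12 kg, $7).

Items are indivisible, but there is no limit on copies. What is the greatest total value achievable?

$200

Best value-per-unit is item 2 at 25/5, and filling with it alone uses weight 8×5=40. No mix of the others beats 8×25 = 200.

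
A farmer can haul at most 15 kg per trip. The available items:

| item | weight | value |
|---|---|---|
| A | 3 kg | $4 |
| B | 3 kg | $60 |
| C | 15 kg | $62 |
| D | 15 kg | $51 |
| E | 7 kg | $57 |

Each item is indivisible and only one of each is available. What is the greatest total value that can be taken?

$121

Check high-value combinations within 15 kg:
- A+B+E: weight 3+3+7=13, value 4+60+57=121
- B+E: weight 3+7=10, value 60+57=117
- A+B: weight 3+3=6, value 4+60=64
Best: $121.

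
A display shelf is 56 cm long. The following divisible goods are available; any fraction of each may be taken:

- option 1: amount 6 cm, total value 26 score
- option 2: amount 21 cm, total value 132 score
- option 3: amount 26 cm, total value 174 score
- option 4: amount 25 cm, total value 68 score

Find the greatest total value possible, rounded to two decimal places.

340.16

Take in order of value per unit:
- option 3 (174/26 per unit): all 26 → value 174, running total 174.00
- option 2 (132/21 per unit): all 21 → value 132, running total 306.00
- option 1 (26/6 per unit): all 6 → value 26, running total 332.00
- option 4 (68/25 per unit): 3 of 25 → value 3×68/25 = 8.1600, running total 340.16
Total 340.16.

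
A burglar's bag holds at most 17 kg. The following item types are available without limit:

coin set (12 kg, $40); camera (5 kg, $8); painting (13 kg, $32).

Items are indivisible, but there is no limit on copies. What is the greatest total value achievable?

$48

Best value-per-unit is coin set at 40/12; filling with it alone gives 1×40 = 40.
Optimal mix: 1×coin set + 1×camera → weight 17, value 48.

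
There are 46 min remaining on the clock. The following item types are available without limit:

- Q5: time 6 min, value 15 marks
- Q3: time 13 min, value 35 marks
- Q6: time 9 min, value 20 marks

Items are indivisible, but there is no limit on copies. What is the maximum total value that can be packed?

120 marks

Best value-per-unit is Q3 at 35/13; filling with it alone gives 3×35 = 105.
Optimal mix: 1×Q5 + 3×Q3 → time 45, value 120.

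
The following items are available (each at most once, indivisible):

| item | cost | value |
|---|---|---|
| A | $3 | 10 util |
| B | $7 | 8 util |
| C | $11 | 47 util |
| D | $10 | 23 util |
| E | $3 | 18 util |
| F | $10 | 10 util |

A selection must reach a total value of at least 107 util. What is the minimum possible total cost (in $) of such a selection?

37

Subsets with value ≥ 107, sorted by total cost:
- A+C+D+E+F: cost 37, value 108
- A+B+C+D+E+F: cost 44, value 116
Minimum cost: 37 $.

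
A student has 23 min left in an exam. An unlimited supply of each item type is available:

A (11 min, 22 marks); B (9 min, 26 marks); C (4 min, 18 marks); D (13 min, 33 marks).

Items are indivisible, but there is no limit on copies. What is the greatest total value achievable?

Best value-per-unit is C at 18/4, and filling with it alone uses time 5×4=20. No mix of the others beats 5×18 = 90.

90 marks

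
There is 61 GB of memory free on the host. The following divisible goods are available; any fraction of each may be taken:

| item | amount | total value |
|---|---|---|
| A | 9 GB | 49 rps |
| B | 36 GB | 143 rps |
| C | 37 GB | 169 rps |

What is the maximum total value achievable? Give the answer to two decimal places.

Take in order of value per unit:
- A (49/9 per unit): all 9 → value 49, running total 49.00
- C (169/37 per unit): all 37 → value 169, running total 218.00
- B (143/36 per unit): 15 of 36 → value 15×143/36 = 59.5833, running total 277.58
Total 277.58.

277.58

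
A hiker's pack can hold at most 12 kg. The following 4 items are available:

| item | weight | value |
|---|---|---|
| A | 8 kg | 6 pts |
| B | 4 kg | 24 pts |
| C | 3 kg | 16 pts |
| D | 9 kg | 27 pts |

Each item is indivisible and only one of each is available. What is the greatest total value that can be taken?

43 pts

Check high-value combinations within 12 kg:
- C+D: weight 3+9=12, value 16+27=43
- B+C: weight 4+3=7, value 24+16=40
- A+B: weight 8+4=12, value 6+24=30
- D: weight 9, value 27
- B: weight 4, value 24
Best: 43 pts.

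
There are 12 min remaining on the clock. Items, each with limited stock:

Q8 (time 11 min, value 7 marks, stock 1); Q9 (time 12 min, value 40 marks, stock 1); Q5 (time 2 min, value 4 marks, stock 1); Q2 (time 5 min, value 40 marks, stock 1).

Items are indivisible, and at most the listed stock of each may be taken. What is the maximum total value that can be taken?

Top feasible selections:
- 1×Q5 + 1×Q2: time 7, value 44
- 1×Q2: time 5, value 40
- 1×Q9: time 12, value 40
- 1×Q8: time 11, value 7
Best: 44 marks.

44 marks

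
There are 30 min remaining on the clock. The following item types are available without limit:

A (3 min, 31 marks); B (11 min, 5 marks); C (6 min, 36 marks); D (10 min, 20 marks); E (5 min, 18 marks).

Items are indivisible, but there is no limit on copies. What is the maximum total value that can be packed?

Best value-per-unit is A at 31/3, and filling with it alone uses time 10×3=30. No mix of the others beats 10×31 = 310.

310 marks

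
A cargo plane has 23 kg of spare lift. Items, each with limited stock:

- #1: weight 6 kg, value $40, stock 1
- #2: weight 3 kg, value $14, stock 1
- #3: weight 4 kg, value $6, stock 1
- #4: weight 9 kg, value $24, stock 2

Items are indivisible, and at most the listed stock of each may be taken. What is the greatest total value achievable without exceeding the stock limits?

Top feasible selections:
- 1×#1 + 1×#2 + 1×#3 + 1×#4: weight 22, value 84
- 1×#1 + 1×#2 + 1×#4: weight 18, value 78
Best: $84.

$84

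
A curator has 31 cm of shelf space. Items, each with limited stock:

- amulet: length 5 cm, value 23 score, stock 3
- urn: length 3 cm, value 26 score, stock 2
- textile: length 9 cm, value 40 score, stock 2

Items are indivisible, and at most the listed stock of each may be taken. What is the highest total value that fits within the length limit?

161 score

Best selections within length 31 and stock limits:
- 3×amulet + 2×urn + 1×textile: length 30, value 161
- 1×amulet + 2×urn + 2×textile: length 29, value 155
- 2×amulet + 1×urn + 2×textile: length 31, value 152
- 2×amulet + 2×urn + 1×textile: length 25, value 138
Best: 161 score.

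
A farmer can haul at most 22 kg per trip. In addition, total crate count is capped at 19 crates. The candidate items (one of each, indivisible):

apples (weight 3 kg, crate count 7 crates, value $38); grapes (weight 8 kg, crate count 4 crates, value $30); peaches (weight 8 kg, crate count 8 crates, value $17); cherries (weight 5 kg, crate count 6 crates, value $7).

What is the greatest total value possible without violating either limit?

$85

Feasible sets respecting both limits:
- apples+grapes+peaches: weight 19, crate count 19, value 85
- apples+grapes+cherries: weight 16, crate count 17, value 75
- apples+grapes: weight 11, crate count 11, value 68
- apples+peaches: weight 11, crate count 15, value 55
Best: $85.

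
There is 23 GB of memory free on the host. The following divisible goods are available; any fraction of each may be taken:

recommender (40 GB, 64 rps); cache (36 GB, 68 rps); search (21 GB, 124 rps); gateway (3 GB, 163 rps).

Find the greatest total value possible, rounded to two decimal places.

Take in order of value per unit:
- gateway (163/3 per unit): all 3 → value 163, running total 163.00
- search (124/21 per unit): 20 of 21 → value 20×124/21 = 118.0952, running total 281.10
Total 281.10.

281.10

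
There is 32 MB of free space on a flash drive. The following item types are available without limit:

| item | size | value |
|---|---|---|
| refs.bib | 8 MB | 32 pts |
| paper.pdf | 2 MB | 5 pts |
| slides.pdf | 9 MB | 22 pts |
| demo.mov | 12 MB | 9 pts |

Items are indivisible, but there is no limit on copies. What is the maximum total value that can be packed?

128 pts

Best value-per-unit is refs.bib at 32/8, and filling with it alone uses size 4×8=32. No mix of the others beats 4×32 = 128.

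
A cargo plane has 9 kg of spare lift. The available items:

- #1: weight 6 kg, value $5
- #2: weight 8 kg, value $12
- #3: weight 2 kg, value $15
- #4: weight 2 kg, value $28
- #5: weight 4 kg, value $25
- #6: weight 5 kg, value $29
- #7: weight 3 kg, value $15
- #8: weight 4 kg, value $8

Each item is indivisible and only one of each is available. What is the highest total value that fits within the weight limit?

Check high-value combinations within 9 kg:
- #3+#4+#6: weight 2+2+5=9, value 15+28+29=72
- #3+#4+#5: weight 2+2+4=8, value 15+28+25=68
- #4+#5+#7: weight 2+4+3=9, value 28+25+15=68
- #3+#4+#7: weight 2+2+3=7, value 15+28+15=58
Best: $72.

$72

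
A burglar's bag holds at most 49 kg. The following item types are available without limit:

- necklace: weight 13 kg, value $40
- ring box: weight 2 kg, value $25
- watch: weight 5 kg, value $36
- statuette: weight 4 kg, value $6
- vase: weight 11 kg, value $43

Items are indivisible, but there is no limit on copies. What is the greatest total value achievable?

Best value-per-unit is ring box at 25/2, and filling with it alone uses weight 24×2=48. No mix of the others beats 24×25 = 600.

$600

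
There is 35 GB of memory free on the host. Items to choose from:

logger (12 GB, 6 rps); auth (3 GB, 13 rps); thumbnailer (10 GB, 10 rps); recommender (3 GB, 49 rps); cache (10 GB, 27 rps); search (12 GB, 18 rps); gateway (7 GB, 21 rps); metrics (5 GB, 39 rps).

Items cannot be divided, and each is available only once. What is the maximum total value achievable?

149 rps

Check high-value combinations within 35 GB:
- auth+recommender+cache+gateway+metrics: memory 3+3+10+7+5=28, value 13+49+27+21+39=149
- auth+recommender+cache+search+metrics: memory 3+3+10+12+5=33, value 13+49+27+18+39=146
- thumbnailer+recommender+cache+gateway+metrics: memory 10+3+10+7+5=35, value 10+49+27+21+39=146
- auth+recommender+search+gateway+metrics: memory 3+3+12+7+5=30, value 13+49+18+21+39=140
Best: 149 rps.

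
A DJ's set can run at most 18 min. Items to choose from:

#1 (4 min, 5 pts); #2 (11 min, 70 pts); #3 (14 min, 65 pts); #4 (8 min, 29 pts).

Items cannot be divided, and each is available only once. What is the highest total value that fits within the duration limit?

This is a 0/1 knapsack; check combinations near the capacity.
- #1+#2: duration 4+11=15, value 5+70=75
- #2: duration 11, value 70
- #1+#3: duration 4+14=18, value 5+65=70
Best: 75 pts.

75 pts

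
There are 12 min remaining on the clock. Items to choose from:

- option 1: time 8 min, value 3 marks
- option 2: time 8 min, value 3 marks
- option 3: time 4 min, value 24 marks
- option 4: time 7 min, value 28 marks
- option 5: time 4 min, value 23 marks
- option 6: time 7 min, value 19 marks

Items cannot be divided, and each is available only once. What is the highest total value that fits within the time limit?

Check high-value combinations within 12 min:
- option 3+option 4: time 4+7=11, value 24+28=52
- option 4+option 5: time 7+4=11, value 28+23=51
- option 3+option 5: time 4+4=8, value 24+23=47
- option 3+option 6: time 4+7=11, value 24+19=43
Best: 52 marks.

52 marks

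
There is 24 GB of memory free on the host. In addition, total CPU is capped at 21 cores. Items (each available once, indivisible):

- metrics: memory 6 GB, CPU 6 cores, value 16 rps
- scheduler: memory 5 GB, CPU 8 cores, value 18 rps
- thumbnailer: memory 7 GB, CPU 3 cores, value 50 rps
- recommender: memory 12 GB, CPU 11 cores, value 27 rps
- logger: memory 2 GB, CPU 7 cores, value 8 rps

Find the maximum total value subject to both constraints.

85 rps

Feasible sets respecting both limits:
- thumbnailer+recommender+logger: memory 21, CPU 21, value 85
- metrics+scheduler+thumbnailer: memory 18, CPU 17, value 84
- thumbnailer+recommender: memory 19, CPU 14, value 77
- scheduler+thumbnailer+logger: memory 14, CPU 18, value 76
Best: 85 rps.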